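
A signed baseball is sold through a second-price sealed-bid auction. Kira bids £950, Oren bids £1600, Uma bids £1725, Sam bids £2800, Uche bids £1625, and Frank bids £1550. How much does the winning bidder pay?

£1725

Ranking the bids: Sam £2800 > Uma £1725 > Uche £1625 > Oren £1600 > Frank £1550 > Kira £950.
Sam has the highest bid, so Sam wins.
The second-highest bid is £1725, so that is what Sam pays.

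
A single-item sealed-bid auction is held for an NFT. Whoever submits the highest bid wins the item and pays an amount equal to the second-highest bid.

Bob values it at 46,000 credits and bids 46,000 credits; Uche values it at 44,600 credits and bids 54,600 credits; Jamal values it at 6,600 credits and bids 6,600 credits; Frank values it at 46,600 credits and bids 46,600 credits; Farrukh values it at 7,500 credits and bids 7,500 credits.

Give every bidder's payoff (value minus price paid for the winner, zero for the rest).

Ordered from highest: Uche 54,600 credits, then Frank 46,600 credits, then Bob 46,000 credits, then Farrukh 7,500 credits, then Jamal 6,600 credits.
Uche has the top bid and wins; the price is the second-highest bid, 46,600 credits.
Uche's payoff = 44,600 credits − 46,600 credits = -2,000 credits. All other bidders lose, so their payoff is 0.

Payoffs: Bob 0 credits, Uche -2,000 credits, Jamal 0 credits, Frank 0 credits, Farrukh 0 credits.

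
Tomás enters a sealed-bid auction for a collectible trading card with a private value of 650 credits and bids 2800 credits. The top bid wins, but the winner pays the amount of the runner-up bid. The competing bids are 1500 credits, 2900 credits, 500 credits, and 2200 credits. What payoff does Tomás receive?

Highest competing bid: 2900 credits.
Tomás's bid 2800 credits is not the highest, so Tomás loses, pays nothing, and earns zero payoff.

0 credits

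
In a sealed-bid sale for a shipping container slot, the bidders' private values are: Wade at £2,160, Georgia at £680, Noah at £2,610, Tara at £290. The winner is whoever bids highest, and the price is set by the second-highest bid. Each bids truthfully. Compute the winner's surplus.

Winner's surplus: £450.

Sorted high to low: Noah £2,610 > Wade £2,160 > Georgia £680 > Tara £290.
Noah wins with the top bid and pays the second-highest, £2,160.
Surplus = £2,610 − £2,160 = £450.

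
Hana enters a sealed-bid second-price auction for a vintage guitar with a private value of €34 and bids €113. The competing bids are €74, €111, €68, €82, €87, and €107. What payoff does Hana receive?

Hana's payoff: -€77.

Highest competing bid: €111.
Hana's bid €113 is the highest overall, so Hana wins and pays the second-highest bid, €111.
Payoff = value − price = €34 − €111 = -€77.
Overbidding won the item at a price above value — truthful bidding would have avoided this loss.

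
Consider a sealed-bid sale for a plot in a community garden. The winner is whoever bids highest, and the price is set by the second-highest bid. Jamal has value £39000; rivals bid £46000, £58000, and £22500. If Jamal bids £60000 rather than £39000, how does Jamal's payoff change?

The highest competing bid is £58000.
Bidding truthfully at £39000: the top bid is £58000 (a rival), so Jamal loses. Payoff = £0.
Bidding £60000: Jamal has the top bid, wins, and pays the second-highest bid £58000. Payoff = £39000 − £58000 = -£19000.
Change = -£19000 − £0 = -£19000.

Change in payoff: -£19000.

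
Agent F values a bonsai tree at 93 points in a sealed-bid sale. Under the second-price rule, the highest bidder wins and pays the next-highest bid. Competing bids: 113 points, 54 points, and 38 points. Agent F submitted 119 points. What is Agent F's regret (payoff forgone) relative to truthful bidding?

Payoff forgone: 20 points.

The highest competing bid is 113 points.
Bidding truthfully at 93 points: the top bid is 113 points (a rival), so Agent F loses. Payoff = 0 points.
Bidding 119 points: Agent F has the top bid, wins, and pays the second-highest bid 113 points. Payoff = 93 points − 113 points = -20 points.
Regret = truthful payoff − actual payoff = 0 points − -20 points = 20 points.
Deviating from a truthful bid can only lose payoff in a second-price auction — never gain.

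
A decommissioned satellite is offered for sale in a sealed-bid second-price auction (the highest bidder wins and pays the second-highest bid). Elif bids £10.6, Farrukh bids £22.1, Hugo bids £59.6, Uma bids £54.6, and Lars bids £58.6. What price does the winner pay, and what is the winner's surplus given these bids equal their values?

Ranking the bids: Hugo £59.6, then Lars £58.6, then Uma £54.6, then Farrukh £22.1, then Elif £10.6.
Hugo is the highest bidder, so Hugo wins.
Under the second-price rule, the price is the second-highest bid: £58.6.
Surplus = £59.6 − £58.6 = £1.0.

The winner pays £58.6 for a surplus of £1.0.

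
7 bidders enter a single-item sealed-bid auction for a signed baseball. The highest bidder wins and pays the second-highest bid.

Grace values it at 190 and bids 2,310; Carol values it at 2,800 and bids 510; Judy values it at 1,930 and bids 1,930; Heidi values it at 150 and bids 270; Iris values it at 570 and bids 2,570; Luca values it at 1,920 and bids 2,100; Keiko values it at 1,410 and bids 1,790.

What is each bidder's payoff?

Ranking the bids: Iris 2,570 > Grace 2,310 > Luca 2,100 > Judy 1,930 > Keiko 1,790 > Carol 510 > Heidi 270.
Iris has the top bid and wins; the price is the second-highest bid, 2,310.
Iris's payoff = 570 − 2,310 = -1,740. All other bidders lose, so their payoff is 0.

Grace 0, Carol 0, Judy 0, Heidi 0, Iris -1,740, Luca 0, Keiko 0.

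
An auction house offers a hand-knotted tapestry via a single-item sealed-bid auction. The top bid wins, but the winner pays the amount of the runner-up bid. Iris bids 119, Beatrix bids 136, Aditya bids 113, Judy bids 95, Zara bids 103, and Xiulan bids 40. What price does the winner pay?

The winner pays 119.

Bids in descending order: Beatrix 136, then Iris 119, then Aditya 113, then Zara 103, then Judy 95, then Xiulan 40.
Beatrix has the highest bid, so Beatrix wins.
The second-highest bid is 119, so that is what Beatrix pays.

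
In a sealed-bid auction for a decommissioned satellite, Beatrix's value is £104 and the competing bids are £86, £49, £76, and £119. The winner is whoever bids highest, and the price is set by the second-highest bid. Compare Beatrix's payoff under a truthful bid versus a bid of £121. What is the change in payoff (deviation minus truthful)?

The highest competing bid is £119.
Bidding truthfully at £104: the top bid is £119 (a rival), so Beatrix loses. Payoff = £0.
Bidding £121: Beatrix has the top bid, wins, and pays the second-highest bid £119. Payoff = £104 − £119 = -£15.
Change = -£15 − £0 = -£15.

Change in payoff: -£15.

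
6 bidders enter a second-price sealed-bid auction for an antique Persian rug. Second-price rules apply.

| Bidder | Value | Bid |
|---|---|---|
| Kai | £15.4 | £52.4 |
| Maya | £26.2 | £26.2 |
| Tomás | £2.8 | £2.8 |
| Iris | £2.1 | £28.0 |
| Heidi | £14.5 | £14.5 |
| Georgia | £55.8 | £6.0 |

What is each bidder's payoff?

Payoffs: Kai -£12.6, Maya £0.0, Tomás £0.0, Iris £0.0, Heidi £0.0, Georgia £0.0.

Bids in descending order: Kai £52.4; Iris £28.0; Maya £26.2; Heidi £14.5; Georgia £6.0; Tomás £2.8.
Kai has the top bid and wins; the price is the second-highest bid, £28.0.
Kai's payoff = £15.4 − £28.0 = -£12.6. All other bidders lose, so their payoff is 0.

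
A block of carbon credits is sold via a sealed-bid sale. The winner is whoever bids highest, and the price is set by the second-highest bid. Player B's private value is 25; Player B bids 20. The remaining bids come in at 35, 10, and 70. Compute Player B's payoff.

Highest competing bid: 70.
Player B's bid 20 is not the highest, so Player B loses, pays nothing, and earns zero payoff.

0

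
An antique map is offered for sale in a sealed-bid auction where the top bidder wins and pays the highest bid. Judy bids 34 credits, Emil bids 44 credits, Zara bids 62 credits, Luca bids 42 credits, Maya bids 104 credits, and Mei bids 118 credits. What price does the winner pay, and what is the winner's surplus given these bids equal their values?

Price 118 credits; surplus 0 credits.

Ranking the bids: Mei 118 credits > Maya 104 credits > Zara 62 credits > Emil 44 credits > Luca 42 credits > Judy 34 credits.
Mei is the highest bidder, so Mei wins.
Under the first-price rule, the price is the highest bid: 118 credits.
Surplus = 118 credits − 118 credits = 0 credits.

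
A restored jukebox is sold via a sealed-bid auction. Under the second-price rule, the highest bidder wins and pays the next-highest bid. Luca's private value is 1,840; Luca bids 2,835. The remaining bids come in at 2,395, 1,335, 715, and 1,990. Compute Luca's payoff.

-555

Highest competing bid: 2,395.
Luca's bid 2,835 is the highest overall, so Luca wins and pays the second-highest bid, 2,395.
Payoff = value − price = 1,840 − 2,395 = -555.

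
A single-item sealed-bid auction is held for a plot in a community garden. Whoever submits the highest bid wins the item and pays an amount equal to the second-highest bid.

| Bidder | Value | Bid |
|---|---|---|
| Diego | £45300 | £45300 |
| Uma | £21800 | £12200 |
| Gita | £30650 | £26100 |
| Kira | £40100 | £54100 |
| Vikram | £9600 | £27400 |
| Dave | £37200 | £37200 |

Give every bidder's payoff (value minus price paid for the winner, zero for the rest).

Bids in descending order: Kira £54100, then Diego £45300, then Dave £37200, then Vikram £27400, then Gita £26100, then Uma £12200.
Kira has the top bid and wins; the price is the second-highest bid, £45300.
Kira's payoff = £40100 − £45300 = -£5200. All other bidders lose, so their payoff is 0.

Payoffs: Diego £0, Uma £0, Gita £0, Kira -£5200, Vikram £0, Dave £0.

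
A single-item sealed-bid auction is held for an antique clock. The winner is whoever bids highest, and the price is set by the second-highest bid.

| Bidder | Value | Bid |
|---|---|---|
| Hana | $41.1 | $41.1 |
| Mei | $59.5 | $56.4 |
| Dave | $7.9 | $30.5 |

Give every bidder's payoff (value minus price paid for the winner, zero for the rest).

Sorted high to low: Mei $56.4; Hana $41.1; Dave $30.5.
Mei has the top bid and wins; the price is the second-highest bid, $41.1.
Mei's payoff = $59.5 − $41.1 = $18.4. All other bidders lose, so their payoff is 0.

Hana $0.0, Mei $18.4, Dave $0.0.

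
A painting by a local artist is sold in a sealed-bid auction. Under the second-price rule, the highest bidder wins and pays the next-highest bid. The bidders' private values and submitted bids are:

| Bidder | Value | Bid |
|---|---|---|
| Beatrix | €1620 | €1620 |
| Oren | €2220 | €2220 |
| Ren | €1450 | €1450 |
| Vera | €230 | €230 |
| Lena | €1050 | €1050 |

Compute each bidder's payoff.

Ranking the bids: Oren €2220 > Beatrix €1620 > Ren €1450 > Lena €1050 > Vera €230.
Oren has the top bid and wins; the price is the second-highest bid, €1620.
Oren's payoff = €2220 − €1620 = €600. All other bidders lose, so their payoff is 0.

Beatrix €0, Oren €600, Ren €0, Vera €0, Lena €0.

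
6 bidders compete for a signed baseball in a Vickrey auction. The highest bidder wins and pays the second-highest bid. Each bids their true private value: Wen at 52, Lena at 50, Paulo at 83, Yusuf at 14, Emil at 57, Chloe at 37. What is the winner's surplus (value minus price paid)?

Bids in descending order: Paulo 83, then Emil 57, then Wen 52, then Lena 50, then Chloe 37, then Yusuf 14.
Paulo wins with the top bid and pays the second-highest, 57.
Surplus = 83 − 57 = 26.

Winner's surplus: 26.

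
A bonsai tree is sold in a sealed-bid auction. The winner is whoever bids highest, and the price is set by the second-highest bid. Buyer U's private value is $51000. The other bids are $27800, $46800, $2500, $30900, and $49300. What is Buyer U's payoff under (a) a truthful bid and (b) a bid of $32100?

The highest competing bid is $49300.
Bidding truthfully at $51000: Buyer U has the top bid, wins, and pays the second-highest bid $49300. Payoff = $51000 − $49300 = $1700.
Bidding $32100: the top bid is $49300 (a rival), so Buyer U loses. Payoff = $0.

(a) $1700  (b) $0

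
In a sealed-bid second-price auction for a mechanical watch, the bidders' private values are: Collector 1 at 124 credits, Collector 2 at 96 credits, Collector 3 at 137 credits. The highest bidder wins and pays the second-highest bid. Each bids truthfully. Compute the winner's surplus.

Ranking the bids: Collector 3 137 credits; Collector 1 124 credits; Collector 2 96 credits.
Collector 3 wins with the top bid and pays the second-highest, 124 credits.
Surplus = 137 credits − 124 credits = 13 credits.

13 credits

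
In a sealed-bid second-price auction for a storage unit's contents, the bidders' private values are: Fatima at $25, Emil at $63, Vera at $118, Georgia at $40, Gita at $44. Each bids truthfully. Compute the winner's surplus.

Surplus = $55.

Ranking the bids: Vera $118 > Emil $63 > Gita $44 > Georgia $40 > Fatima $25.
Vera wins with the top bid and pays the second-highest, $63.
Surplus = $118 − $63 = $55.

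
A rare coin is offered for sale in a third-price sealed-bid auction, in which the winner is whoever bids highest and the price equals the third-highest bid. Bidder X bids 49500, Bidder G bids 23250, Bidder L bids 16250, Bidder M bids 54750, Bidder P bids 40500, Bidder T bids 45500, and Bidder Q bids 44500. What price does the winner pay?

Sorted high to low: Bidder M 54750; Bidder X 49500; Bidder T 45500; Bidder Q 44500; Bidder P 40500; Bidder G 23250; Bidder L 16250.
Bidder M is the highest bidder, so Bidder M wins.
Under the third-price rule, the price is the third-highest bid: 45500.

45500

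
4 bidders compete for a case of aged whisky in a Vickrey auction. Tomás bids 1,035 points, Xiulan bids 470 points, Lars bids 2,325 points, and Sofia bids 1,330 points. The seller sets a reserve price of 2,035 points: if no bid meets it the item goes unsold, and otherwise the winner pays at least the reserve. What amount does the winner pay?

Price paid: 2,035 points.

Ranking the bids: Lars 2,325 points > Sofia 1,330 points > Tomás 1,035 points > Xiulan 470 points.
Lars has the highest bid, so Lars wins.
The second-highest bid is 1,330 points, but the reserve 2,035 points is higher, so the price is the reserve.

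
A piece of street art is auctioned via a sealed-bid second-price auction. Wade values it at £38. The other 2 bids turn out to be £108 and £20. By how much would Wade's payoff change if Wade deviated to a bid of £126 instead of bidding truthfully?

Payoff change: -£70.

The highest competing bid is £108.
Bidding truthfully at £38: the top bid is £108 (a rival), so Wade loses. Payoff = £0.
Bidding £126: Wade has the top bid, wins, and pays the second-highest bid £108. Payoff = £38 − £108 = -£70.
Change = -£70 − £0 = -£70.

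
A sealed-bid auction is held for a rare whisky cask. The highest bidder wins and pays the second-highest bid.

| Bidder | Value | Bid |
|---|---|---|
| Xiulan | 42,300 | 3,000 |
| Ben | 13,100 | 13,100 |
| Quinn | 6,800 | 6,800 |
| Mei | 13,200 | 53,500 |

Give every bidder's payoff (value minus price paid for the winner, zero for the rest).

Ordered from highest: Mei 53,500, then Ben 13,100, then Quinn 6,800, then Xiulan 3,000.
Mei has the top bid and wins; the price is the second-highest bid, 13,100.
Mei's payoff = 13,200 − 13,100 = 100. All other bidders lose, so their payoff is 0.

Payoffs: Xiulan 0, Ben 0, Quinn 0, Mei 100.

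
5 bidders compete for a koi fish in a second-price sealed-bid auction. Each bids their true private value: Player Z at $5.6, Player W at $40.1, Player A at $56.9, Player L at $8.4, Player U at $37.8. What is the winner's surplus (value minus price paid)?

Surplus = $16.8.

Ordered from highest: Player A $56.9 > Player W $40.1 > Player U $37.8 > Player L $8.4 > Player Z $5.6.
Player A wins with the top bid and pays the second-highest, $40.1.
Surplus = $56.9 − $40.1 = $16.8.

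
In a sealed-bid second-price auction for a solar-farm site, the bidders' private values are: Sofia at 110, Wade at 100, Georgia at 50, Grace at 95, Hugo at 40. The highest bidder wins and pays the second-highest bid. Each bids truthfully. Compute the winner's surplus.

Sorted high to low: Sofia 110 > Wade 100 > Grace 95 > Georgia 50 > Hugo 40.
Sofia wins with the top bid and pays the second-highest, 100.
Surplus = 110 − 100 = 10.

Surplus = 10.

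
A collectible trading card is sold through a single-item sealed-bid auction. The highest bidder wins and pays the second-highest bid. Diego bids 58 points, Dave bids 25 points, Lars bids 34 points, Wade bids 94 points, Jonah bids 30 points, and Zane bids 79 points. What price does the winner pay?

Ordered from highest: Wade 94 points, then Zane 79 points, then Diego 58 points, then Lars 34 points, then Jonah 30 points, then Dave 25 points.
Wade has the highest bid, so Wade wins.
The second-highest bid is 79 points, so that is what Wade pays.

The winner pays 79 points.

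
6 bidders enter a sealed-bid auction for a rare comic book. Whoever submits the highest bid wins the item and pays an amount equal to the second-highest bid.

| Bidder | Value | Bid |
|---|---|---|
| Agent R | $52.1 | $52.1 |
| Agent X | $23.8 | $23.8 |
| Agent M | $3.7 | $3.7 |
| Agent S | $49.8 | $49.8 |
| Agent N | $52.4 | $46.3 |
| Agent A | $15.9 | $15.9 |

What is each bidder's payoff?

Bids in descending order: Agent R $52.1 > Agent S $49.8 > Agent N $46.3 > Agent X $23.8 > Agent A $15.9 > Agent M $3.7.
Agent R has the top bid and wins; the price is the second-highest bid, $49.8.
Agent R's payoff = $52.1 − $49.8 = $2.3. All other bidders lose, so their payoff is 0.

Payoffs: Agent R $2.3, Agent X $0.0, Agent M $0.0, Agent S $0.0, Agent N $0.0, Agent A $0.0.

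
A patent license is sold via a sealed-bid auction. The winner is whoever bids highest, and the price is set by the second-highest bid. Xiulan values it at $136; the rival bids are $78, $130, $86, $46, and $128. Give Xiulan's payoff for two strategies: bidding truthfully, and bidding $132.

(a) $6  (b) $6

The highest competing bid is $130.
Bidding truthfully at $136: Xiulan has the top bid, wins, and pays the second-highest bid $130. Payoff = $136 − $130 = $6.
Bidding $132: Xiulan has the top bid, wins, and pays the second-highest bid $130. Payoff = $136 − $130 = $6.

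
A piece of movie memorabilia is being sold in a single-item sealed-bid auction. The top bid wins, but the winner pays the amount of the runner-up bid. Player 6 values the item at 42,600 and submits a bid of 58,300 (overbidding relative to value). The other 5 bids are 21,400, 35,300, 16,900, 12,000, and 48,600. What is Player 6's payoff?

Highest competing bid: 48,600.
Player 6's bid 58,300 is the highest overall, so Player 6 wins and pays the second-highest bid, 48,600.
Payoff = value − price = 42,600 − 48,600 = -6,000.
Overbidding won the item at a price above value — truthful bidding would have avoided this loss.

Payoff = -6,000.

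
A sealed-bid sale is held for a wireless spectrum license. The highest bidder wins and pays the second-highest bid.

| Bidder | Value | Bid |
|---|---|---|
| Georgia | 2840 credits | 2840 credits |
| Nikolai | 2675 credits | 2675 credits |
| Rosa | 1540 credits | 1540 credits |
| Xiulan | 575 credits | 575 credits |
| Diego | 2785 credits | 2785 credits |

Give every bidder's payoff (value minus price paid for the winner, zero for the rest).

Payoffs: Georgia 55 credits, Nikolai 0 credits, Rosa 0 credits, Xiulan 0 credits, Diego 0 credits.

Sorted high to low: Georgia 2840 credits > Diego 2785 credits > Nikolai 2675 credits > Rosa 1540 credits > Xiulan 575 credits.
Georgia has the top bid and wins; the price is the second-highest bid, 2785 credits.
Georgia's payoff = 2840 credits − 2785 credits = 55 credits. All other bidders lose, so their payoff is 0.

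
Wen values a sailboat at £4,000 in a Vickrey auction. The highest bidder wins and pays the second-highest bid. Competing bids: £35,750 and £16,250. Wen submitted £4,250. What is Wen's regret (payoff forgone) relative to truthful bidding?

£0

The highest competing bid is £35,750.
Bidding truthfully at £4,000: the top bid is £35,750 (a rival), so Wen loses. Payoff = £0.
Bidding £4,250: the top bid is £35,750 (a rival), so Wen loses. Payoff = £0.
Regret = truthful payoff − actual payoff = £0 − £0 = £0.
The bid only affects whether you win, not the price — here both bids land on the same side of the top rival bid, so the deviation is payoff-neutral.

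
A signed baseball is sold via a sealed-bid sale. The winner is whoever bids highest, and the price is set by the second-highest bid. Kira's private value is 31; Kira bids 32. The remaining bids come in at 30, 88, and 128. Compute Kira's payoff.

Kira's payoff: 0.

Highest competing bid: 128.
Kira's bid 32 is not the highest, so Kira loses, pays nothing, and earns zero payoff.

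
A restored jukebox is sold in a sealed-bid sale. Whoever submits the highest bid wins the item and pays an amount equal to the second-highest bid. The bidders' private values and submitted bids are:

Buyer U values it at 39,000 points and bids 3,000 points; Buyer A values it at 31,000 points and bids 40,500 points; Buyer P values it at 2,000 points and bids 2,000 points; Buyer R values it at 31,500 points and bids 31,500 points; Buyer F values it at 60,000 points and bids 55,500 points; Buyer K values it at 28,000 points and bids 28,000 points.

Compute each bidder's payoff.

Bids in descending order: Buyer F 55,500 points > Buyer A 40,500 points > Buyer R 31,500 points > Buyer K 28,000 points > Buyer U 3,000 points > Buyer P 2,000 points.
Buyer F has the top bid and wins; the price is the second-highest bid, 40,500 points.
Buyer F's payoff = 60,000 points − 40,500 points = 19,500 points. All other bidders lose, so their payoff is 0.

Buyer U 0 points, Buyer A 0 points, Buyer P 0 points, Buyer R 0 points, Buyer F 19,500 points, Buyer K 0 points.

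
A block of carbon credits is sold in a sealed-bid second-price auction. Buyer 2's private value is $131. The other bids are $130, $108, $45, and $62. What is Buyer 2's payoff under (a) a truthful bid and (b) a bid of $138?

Truthful: $1; alternative: $1.

The highest competing bid is $130.
Bidding truthfully at $131: Buyer 2 has the top bid, wins, and pays the second-highest bid $130. Payoff = $131 − $130 = $1.
Bidding $138: Buyer 2 has the top bid, wins, and pays the second-highest bid $130. Payoff = $131 − $130 = $1.
The bid only affects whether you win, not the price — here both bids land on the same side of the top rival bid, so the deviation is payoff-neutral.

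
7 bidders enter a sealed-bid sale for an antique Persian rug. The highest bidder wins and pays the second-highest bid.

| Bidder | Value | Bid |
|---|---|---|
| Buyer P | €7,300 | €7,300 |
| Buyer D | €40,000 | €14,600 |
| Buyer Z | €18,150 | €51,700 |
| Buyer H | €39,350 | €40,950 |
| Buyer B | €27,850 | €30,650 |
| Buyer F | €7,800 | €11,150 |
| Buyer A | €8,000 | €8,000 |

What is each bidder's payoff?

Payoffs: Buyer P €0, Buyer D €0, Buyer Z -€22,800, Buyer H €0, Buyer B €0, Buyer F €0, Buyer A €0.

Sorted high to low: Buyer Z €51,700 > Buyer H €40,950 > Buyer B €30,650 > Buyer D €14,600 > Buyer F €11,150 > Buyer A €8,000 > Buyer P €7,300.
Buyer Z has the top bid and wins; the price is the second-highest bid, €40,950.
Buyer Z's payoff = €18,150 − €40,950 = -€22,800. All other bidders lose, so their payoff is 0.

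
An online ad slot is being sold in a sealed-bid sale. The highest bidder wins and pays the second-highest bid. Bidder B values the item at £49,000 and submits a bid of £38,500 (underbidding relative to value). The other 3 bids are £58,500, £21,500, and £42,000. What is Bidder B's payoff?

Highest competing bid: £58,500.
Bidder B's bid £38,500 is not the highest, so Bidder B loses, pays nothing, and earns zero payoff.

£0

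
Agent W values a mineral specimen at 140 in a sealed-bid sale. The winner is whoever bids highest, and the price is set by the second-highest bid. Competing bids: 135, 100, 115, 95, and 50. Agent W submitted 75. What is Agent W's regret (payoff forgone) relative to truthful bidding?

5

The highest competing bid is 135.
Bidding truthfully at 140: Agent W has the top bid, wins, and pays the second-highest bid 135. Payoff = 140 − 135 = 5.
Bidding 75: the top bid is 135 (a rival), so Agent W loses. Payoff = 0.
Regret = truthful payoff − actual payoff = 5 − 0 = 5.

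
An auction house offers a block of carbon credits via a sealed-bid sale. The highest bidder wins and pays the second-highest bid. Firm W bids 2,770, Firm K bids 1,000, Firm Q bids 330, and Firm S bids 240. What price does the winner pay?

1,000

Bids in descending order: Firm W 2,770 > Firm K 1,000 > Firm Q 330 > Firm S 240.
Firm W has the highest bid, so Firm W wins.
The second-highest bid is 1,000, so that is what Firm W pays.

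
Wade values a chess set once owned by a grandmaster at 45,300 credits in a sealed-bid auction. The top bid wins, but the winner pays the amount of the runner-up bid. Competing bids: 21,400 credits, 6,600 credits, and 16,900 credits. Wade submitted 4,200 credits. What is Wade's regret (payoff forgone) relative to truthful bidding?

Payoff forgone: 23,900 credits.

The highest competing bid is 21,400 credits.
Bidding truthfully at 45,300 credits: Wade has the top bid, wins, and pays the second-highest bid 21,400 credits. Payoff = 45,300 credits − 21,400 credits = 23,900 credits.
Bidding 4,200 credits: the top bid is 21,400 credits (a rival), so Wade loses. Payoff = 0 credits.
Regret = truthful payoff − actual payoff = 23,900 credits − 0 credits = 23,900 credits.
Deviating from a truthful bid can only lose payoff in a second-price auction — never gain.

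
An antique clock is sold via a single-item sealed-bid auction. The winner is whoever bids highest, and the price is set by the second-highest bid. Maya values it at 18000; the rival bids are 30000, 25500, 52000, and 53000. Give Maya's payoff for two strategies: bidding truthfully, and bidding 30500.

The highest competing bid is 53000.
Bidding truthfully at 18000: the top bid is 53000 (a rival), so Maya loses. Payoff = 0.
Bidding 30500: the top bid is 53000 (a rival), so Maya loses. Payoff = 0.

(a) 0  (b) 0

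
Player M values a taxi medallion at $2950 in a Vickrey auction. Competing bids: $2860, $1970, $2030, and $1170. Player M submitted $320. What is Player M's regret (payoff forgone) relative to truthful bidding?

$90

The highest competing bid is $2860.
Bidding truthfully at $2950: Player M has the top bid, wins, and pays the second-highest bid $2860. Payoff = $2950 − $2860 = $90.
Bidding $320: the top bid is $2860 (a rival), so Player M loses. Payoff = $0.
Regret = truthful payoff − actual payoff = $90 − $0 = $90.
This is the dominant-strategy logic: truthful bidding weakly beats any alternative.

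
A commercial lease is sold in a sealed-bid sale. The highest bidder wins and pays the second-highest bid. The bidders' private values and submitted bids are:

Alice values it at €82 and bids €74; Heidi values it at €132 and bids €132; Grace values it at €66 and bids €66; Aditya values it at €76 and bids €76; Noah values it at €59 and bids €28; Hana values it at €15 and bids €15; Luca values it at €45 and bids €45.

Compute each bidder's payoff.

Ranking the bids: Heidi €132 > Aditya €76 > Alice €74 > Grace €66 > Luca €45 > Noah €28 > Hana €15.
Heidi has the top bid and wins; the price is the second-highest bid, €76.
Heidi's payoff = €132 − €76 = €56. All other bidders lose, so their payoff is 0.

Alice €0, Heidi €56, Grace €0, Aditya €0, Noah €0, Hana €0, Luca €0.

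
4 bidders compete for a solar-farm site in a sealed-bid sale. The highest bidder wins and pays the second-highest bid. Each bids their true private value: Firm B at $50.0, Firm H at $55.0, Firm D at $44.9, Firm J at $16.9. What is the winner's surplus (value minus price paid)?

Surplus = $5.0.

Ranking the bids: Firm H $55.0; Firm B $50.0; Firm D $44.9; Firm J $16.9.
Firm H wins with the top bid and pays the second-highest, $50.0.
Surplus = $55.0 − $50.0 = $5.0.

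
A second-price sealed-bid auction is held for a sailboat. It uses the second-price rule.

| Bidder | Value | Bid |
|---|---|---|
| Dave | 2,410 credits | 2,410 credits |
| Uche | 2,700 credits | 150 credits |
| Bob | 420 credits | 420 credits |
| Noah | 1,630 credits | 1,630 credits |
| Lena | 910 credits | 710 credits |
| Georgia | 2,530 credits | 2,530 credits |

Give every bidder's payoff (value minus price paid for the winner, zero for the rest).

Ordered from highest: Georgia 2,530 credits > Dave 2,410 credits > Noah 1,630 credits > Lena 710 credits > Bob 420 credits > Uche 150 credits.
Georgia has the top bid and wins; the price is the second-highest bid, 2,410 credits.
Georgia's payoff = 2,530 credits − 2,410 credits = 120 credits. All other bidders lose, so their payoff is 0.

Dave 0 credits, Uche 0 credits, Bob 0 credits, Noah 0 credits, Lena 0 credits, Georgia 120 credits.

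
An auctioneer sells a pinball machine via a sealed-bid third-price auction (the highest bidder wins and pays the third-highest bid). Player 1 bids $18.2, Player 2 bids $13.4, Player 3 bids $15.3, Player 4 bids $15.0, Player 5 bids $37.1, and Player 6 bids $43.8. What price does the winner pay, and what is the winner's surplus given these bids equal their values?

Sorted high to low: Player 6 $43.8 > Player 5 $37.1 > Player 1 $18.2 > Player 3 $15.3 > Player 4 $15.0 > Player 2 $13.4.
Player 6 is the highest bidder, so Player 6 wins.
Under the third-price rule, the price is the third-highest bid: $18.2.
Surplus = $43.8 − $18.2 = $25.6.

The winner pays $18.2 for a surplus of $25.6.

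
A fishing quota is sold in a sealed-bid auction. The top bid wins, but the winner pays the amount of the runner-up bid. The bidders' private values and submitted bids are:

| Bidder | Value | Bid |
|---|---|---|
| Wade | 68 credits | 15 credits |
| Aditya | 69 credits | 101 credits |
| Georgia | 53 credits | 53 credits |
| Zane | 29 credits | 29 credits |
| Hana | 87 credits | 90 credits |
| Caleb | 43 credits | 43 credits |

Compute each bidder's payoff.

Sorted high to low: Aditya 101 credits, then Hana 90 credits, then Georgia 53 credits, then Caleb 43 credits, then Zane 29 credits, then Wade 15 credits.
Aditya has the top bid and wins; the price is the second-highest bid, 90 credits.
Aditya's payoff = 69 credits − 90 credits = -21 credits. All other bidders lose, so their payoff is 0.

Payoffs: Wade 0 credits, Aditya -21 credits, Georgia 0 credits, Zane 0 credits, Hana 0 credits, Caleb 0 credits.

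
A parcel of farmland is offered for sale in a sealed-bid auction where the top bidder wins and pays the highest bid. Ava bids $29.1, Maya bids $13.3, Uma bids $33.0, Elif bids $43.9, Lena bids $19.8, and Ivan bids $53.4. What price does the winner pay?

Ranking the bids: Ivan $53.4 > Elif $43.9 > Uma $33.0 > Ava $29.1 > Lena $19.8 > Maya $13.3.
Ivan is the highest bidder, so Ivan wins.
Under the first-price rule, the price is the highest bid: $53.4.

$53.4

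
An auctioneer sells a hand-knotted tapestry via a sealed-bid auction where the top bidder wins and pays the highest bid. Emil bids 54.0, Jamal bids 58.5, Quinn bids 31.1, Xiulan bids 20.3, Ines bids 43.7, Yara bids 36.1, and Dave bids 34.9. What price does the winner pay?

The winner pays 58.5.

Sorted high to low: Jamal 58.5 > Emil 54.0 > Ines 43.7 > Yara 36.1 > Dave 34.9 > Quinn 31.1 > Xiulan 20.3.
Jamal is the highest bidder, so Jamal wins.
Under the first-price rule, the price is the highest bid: 58.5.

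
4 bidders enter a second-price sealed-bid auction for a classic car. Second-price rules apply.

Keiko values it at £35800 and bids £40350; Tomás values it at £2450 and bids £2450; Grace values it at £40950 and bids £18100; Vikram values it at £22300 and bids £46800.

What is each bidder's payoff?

Bids in descending order: Vikram £46800, then Keiko £40350, then Grace £18100, then Tomás £2450.
Vikram has the top bid and wins; the price is the second-highest bid, £40350.
Vikram's payoff = £22300 − £40350 = -£18050. All other bidders lose, so their payoff is 0.

Keiko £0, Tomás £0, Grace £0, Vikram -£18050.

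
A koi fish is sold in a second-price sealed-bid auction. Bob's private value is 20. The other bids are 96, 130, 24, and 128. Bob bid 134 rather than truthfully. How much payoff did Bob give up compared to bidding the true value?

The highest competing bid is 130.
Bidding truthfully at 20: the top bid is 130 (a rival), so Bob loses. Payoff = 0.
Bidding 134: Bob has the top bid, wins, and pays the second-highest bid 130. Payoff = 20 − 130 = -110.
Regret = truthful payoff − actual payoff = 0 − -110 = 110.

110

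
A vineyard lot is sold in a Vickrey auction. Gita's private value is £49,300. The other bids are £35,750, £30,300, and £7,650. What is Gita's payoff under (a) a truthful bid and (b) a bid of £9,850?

Truthful: £13,550; alternative: £0.

The highest competing bid is £35,750.
Bidding truthfully at £49,300: Gita has the top bid, wins, and pays the second-highest bid £35,750. Payoff = £49,300 − £35,750 = £13,550.
Bidding £9,850: the top bid is £35,750 (a rival), so Gita loses. Payoff = £0.
Deviating from a truthful bid can only lose payoff in a second-price auction — never gain.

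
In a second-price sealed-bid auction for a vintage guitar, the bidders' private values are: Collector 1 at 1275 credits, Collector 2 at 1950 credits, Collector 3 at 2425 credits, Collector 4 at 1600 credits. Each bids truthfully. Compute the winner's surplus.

Ordered from highest: Collector 3 2425 credits > Collector 2 1950 credits > Collector 4 1600 credits > Collector 1 1275 credits.
Collector 3 wins with the top bid and pays the second-highest, 1950 credits.
Surplus = 2425 credits − 1950 credits = 475 credits.

475 credits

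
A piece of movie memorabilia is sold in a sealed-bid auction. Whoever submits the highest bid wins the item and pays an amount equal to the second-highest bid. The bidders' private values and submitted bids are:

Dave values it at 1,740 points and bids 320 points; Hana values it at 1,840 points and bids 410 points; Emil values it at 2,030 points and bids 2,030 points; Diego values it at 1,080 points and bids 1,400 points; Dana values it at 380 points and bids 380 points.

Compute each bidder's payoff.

Dave 0 points, Hana 0 points, Emil 630 points, Diego 0 points, Dana 0 points.

Bids in descending order: Emil 2,030 points; Diego 1,400 points; Hana 410 points; Dana 380 points; Dave 320 points.
Emil has the top bid and wins; the price is the second-highest bid, 1,400 points.
Emil's payoff = 2,030 points − 1,400 points = 630 points. All other bidders lose, so their payoff is 0.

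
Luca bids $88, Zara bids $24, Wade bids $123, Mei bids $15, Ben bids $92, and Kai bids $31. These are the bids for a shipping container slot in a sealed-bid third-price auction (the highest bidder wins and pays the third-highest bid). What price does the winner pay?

Ranking the bids: Wade $123 > Ben $92 > Luca $88 > Kai $31 > Zara $24 > Mei $15.
Wade is the highest bidder, so Wade wins.
Under the third-price rule, the price is the third-highest bid: $88.

$88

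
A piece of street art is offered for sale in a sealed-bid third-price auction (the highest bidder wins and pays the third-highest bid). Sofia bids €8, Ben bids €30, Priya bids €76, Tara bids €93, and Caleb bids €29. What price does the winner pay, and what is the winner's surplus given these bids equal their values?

The winner pays €30 for a surplus of €63.

Bids in descending order: Tara €93 > Priya €76 > Ben €30 > Caleb €29 > Sofia €8.
Tara is the highest bidder, so Tara wins.
Under the third-price rule, the price is the third-highest bid: €30.
Surplus = €93 − €30 = €63.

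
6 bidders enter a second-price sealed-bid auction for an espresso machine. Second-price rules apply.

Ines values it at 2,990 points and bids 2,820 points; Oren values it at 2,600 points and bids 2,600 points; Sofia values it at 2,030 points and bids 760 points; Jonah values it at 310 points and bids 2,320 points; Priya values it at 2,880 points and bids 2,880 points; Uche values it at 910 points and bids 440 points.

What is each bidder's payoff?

Payoffs: Ines 0 points, Oren 0 points, Sofia 0 points, Jonah 0 points, Priya 60 points, Uche 0 points.

Ranking the bids: Priya 2,880 points > Ines 2,820 points > Oren 2,600 points > Jonah 2,320 points > Sofia 760 points > Uche 440 points.
Priya has the top bid and wins; the price is the second-highest bid, 2,820 points.
Priya's payoff = 2,880 points − 2,820 points = 60 points. All other bidders lose, so their payoff is 0.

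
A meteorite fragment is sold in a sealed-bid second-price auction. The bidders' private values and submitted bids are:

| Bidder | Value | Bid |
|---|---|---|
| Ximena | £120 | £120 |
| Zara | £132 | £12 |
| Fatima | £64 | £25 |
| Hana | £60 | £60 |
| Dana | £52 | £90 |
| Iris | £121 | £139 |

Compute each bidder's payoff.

Payoffs: Ximena £0, Zara £0, Fatima £0, Hana £0, Dana £0, Iris £1.

Ordered from highest: Iris £139, then Ximena £120, then Dana £90, then Hana £60, then Fatima £25, then Zara £12.
Iris has the top bid and wins; the price is the second-highest bid, £120.
Iris's payoff = £121 − £120 = £1. All other bidders lose, so their payoff is 0.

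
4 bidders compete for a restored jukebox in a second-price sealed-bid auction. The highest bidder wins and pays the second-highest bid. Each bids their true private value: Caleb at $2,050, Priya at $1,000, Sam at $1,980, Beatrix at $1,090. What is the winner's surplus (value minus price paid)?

$70

Ordered from highest: Caleb $2,050, then Sam $1,980, then Beatrix $1,090, then Priya $1,000.
Caleb wins with the top bid and pays the second-highest, $1,980.
Surplus = $2,050 − $1,980 = $70.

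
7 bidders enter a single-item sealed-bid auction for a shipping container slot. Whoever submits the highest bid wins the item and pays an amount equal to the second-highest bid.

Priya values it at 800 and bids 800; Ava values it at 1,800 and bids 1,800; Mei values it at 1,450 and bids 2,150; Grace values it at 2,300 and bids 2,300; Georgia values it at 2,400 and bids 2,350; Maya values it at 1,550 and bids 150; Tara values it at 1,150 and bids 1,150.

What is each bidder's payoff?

Sorted high to low: Georgia 2,350 > Grace 2,300 > Mei 2,150 > Ava 1,800 > Tara 1,150 > Priya 800 > Maya 150.
Georgia has the top bid and wins; the price is the second-highest bid, 2,300.
Georgia's payoff = 2,400 − 2,300 = 100. All other bidders lose, so their payoff is 0.

Payoffs: Priya 0, Ava 0, Mei 0, Grace 0, Georgia 100, Maya 0, Tara 0.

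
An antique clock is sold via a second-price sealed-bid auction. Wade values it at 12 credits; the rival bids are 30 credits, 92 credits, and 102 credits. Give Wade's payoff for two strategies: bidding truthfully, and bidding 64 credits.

The highest competing bid is 102 credits.
Bidding truthfully at 12 credits: the top bid is 102 credits (a rival), so Wade loses. Payoff = 0 credits.
Bidding 64 credits: the top bid is 102 credits (a rival), so Wade loses. Payoff = 0 credits.
The bid only affects whether you win, not the price — here both bids land on the same side of the top rival bid, so the deviation is payoff-neutral.

Truthful: 0 credits; alternative: 0 credits.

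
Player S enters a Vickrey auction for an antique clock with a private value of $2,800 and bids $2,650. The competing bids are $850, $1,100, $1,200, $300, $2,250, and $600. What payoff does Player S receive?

$550

Highest competing bid: $2,250.
Player S's bid $2,650 is the highest overall, so Player S wins and pays the second-highest bid, $2,250.
Payoff = value − price = $2,800 − $2,250 = $550.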